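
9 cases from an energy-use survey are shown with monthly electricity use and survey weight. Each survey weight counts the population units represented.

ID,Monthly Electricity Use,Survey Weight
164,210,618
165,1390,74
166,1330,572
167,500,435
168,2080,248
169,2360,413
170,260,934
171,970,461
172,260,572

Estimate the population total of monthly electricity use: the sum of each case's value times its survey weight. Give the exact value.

3540150

Weighted total = 210×618 + 1390×74 + 1330×572 + 500×435 + 2080×248 + 2360×413 + 260×934 + 970×461 + 260×572
  = 129780 + 102860 + 760760 + 217500 + 515840 + 974680 + 242840 + 447170 + 148720 = 3540150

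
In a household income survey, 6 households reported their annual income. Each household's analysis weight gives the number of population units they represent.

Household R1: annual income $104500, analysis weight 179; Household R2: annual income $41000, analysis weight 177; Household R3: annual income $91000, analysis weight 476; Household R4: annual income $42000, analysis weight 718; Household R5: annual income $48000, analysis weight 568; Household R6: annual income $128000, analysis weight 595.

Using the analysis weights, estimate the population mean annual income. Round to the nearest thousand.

75000

Weighted sum = 104500×179 + 41000×177 + 91000×476 + 42000×718 + 48000×568 + 128000×595
  = 18705500 + 7257000 + 43316000 + 30156000 + 27264000 + 76160000 = 202858500
Sum of weights = 179 + 177 + 476 + 718 + 568 + 595 = 2713
Weighted mean = 202858500 / 2713 = 74772.761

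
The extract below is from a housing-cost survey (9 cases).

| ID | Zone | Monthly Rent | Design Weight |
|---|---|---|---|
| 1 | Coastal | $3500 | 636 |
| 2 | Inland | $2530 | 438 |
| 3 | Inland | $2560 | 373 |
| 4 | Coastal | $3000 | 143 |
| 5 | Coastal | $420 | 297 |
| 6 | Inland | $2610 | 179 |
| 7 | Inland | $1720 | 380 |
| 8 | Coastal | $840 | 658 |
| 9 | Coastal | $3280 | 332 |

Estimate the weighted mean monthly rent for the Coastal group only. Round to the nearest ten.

Coastal rows: 1, 4, 5, 8, 9
Weighted sum = 4421420
Sum of weights = 636 + 143 + 297 + 658 + 332 = 2066
Weighted mean = 4421420 / 2066 = 2140.0871

2140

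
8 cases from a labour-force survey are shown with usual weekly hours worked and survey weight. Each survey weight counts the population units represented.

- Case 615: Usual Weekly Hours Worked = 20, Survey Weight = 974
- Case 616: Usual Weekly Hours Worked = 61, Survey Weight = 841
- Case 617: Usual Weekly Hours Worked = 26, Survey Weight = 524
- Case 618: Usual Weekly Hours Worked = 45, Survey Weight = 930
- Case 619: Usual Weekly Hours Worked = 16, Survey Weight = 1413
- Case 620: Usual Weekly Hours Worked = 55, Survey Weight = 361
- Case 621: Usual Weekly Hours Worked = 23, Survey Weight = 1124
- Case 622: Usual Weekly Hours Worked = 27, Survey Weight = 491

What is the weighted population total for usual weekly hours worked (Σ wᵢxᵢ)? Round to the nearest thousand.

208000

Weighted total = 20×974 + 61×841 + 26×524 + 45×930 + 16×1413 + 55×361 + 23×1124 + 27×491
  = 19480 + 51301 + 13624 + 41850 + 22608 + 19855 + 25852 + 13257 = 207827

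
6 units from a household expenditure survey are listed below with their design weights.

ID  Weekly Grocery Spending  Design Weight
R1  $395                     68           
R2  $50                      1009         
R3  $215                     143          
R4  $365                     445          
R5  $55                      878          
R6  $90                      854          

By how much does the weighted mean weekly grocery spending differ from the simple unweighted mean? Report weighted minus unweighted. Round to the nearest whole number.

-79

Unweighted sum = 395 + 50 + 215 + 365 + 55 + 90 = 1170
Unweighted mean = 1170 / 6 = 195
Weighted sum = 395×68 + 50×1009 + 215×143 + 365×445 + 55×878 + 90×854
  = 26860 + 50450 + 30745 + 162425 + 48290 + 76860 = 395630
Sum of weights = 68 + 1009 + 143 + 445 + 878 + 854 = 3397
Weighted mean = 395630 / 3397 = 116.46453
Difference (weighted minus unweighted) = -78.535472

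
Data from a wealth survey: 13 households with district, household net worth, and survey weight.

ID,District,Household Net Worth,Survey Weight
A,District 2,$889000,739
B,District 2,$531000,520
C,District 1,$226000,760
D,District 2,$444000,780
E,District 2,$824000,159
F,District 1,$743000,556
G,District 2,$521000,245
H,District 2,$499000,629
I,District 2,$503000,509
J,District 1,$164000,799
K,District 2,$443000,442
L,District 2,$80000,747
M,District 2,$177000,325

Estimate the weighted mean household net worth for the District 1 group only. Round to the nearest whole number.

District 1 rows: C, F, J
Weighted sum = 226000×760 + 743000×556 + 164000×799
  = 171760000 + 413108000 + 131036000 = 715904000
Sum of weights = 2115
Weighted mean = 715904000 / 2115 = 338488.89

338489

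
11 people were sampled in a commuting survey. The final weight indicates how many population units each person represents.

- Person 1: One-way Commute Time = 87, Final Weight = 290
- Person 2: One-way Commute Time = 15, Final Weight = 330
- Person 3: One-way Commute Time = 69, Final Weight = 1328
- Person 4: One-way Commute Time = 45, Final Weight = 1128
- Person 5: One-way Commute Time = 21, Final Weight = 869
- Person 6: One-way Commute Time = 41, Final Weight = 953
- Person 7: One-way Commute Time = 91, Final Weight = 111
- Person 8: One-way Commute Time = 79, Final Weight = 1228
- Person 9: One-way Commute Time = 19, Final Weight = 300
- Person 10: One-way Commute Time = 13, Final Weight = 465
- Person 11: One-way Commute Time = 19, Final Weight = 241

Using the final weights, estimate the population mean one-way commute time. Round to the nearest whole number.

49

Weighted sum = 87×290 + 15×330 + 69×1328 + 45×1128 + 21×869 + 41×953 + 91×111 + 79×1228 + 19×300 + 13×465 + 19×241
  = 25230 + 4950 + 91632 + 50760 + 18249 + 39073 + 10101 + 97012 + 5700 + 6045 + 4579 = 353331
Sum of weights = 7243
Weighted mean = 353331 / 7243 = 48.782411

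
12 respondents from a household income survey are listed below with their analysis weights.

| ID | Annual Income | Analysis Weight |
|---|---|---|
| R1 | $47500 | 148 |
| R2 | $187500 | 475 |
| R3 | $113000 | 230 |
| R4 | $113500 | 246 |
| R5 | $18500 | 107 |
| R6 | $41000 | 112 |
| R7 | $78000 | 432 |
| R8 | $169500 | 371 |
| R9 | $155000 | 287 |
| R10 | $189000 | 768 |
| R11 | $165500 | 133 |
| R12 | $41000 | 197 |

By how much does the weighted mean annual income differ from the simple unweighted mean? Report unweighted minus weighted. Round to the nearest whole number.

-24961

Unweighted sum = 47500 + 187500 + 113000 + 113500 + 18500 + 41000 + 78000 + 169500 + 155000 + 189000 + 165500 + 41000 = 1319000
Unweighted mean = 1319000 / 12 = 109916.67
Weighted sum = 47500×148 + 187500×475 + 113000×230 + 113500×246 + 18500×107 + 41000×112 + 78000×432 + 169500×371 + 155000×287 + 189000×768 + 165500×133 + 41000×197
  = 472881000
Sum of weights = 148 + 475 + 230 + 246 + 107 + 112 + 432 + 371 + 287 + 768 + 133 + 197 = 3506
Weighted mean = 472881000 / 3506 = 134877.64
Difference (unweighted minus weighted) = -24960.972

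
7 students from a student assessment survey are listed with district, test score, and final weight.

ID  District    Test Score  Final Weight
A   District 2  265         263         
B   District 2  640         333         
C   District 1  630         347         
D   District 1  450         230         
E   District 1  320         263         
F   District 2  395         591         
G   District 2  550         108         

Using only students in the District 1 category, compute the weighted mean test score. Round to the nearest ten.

District 1 rows: C, D, E
Weighted sum = 630×347 + 450×230 + 320×263
  = 218610 + 103500 + 84160 = 406270
Sum of weights = 347 + 230 + 263 = 840
Weighted mean = 406270 / 840 = 483.65476

480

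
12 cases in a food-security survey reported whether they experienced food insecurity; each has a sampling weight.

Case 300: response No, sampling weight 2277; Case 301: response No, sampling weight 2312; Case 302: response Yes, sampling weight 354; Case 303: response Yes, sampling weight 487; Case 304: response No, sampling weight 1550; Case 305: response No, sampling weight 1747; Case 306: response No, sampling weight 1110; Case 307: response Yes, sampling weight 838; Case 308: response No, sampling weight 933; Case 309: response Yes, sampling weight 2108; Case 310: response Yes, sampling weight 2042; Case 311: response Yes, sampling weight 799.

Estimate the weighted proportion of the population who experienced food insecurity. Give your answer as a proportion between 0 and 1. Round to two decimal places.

0.40

Sum of weights for 'Yes' = 354 + 487 + 838 + 2108 + 2042 + 799 = 6628
Total weight = 2277 + 2312 + 354 + 487 + 1550 + 1747 + 1110 + 838 + 933 + 2108 + 2042 + 799 = 16557
Weighted proportion = 6628 / 16557 = 0.40031407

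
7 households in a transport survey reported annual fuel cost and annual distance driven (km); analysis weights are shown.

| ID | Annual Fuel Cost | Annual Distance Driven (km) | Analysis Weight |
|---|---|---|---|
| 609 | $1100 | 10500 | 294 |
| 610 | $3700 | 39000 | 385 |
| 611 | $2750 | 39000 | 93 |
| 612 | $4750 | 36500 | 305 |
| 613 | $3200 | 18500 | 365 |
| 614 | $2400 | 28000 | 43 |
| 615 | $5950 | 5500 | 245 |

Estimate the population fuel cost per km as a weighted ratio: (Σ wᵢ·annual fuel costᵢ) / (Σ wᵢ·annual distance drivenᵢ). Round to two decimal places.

0.15

Σ wᵢ·y = 1100×294 + 3700×385 + 2750×93 + 4750×305 + 3200×365 + 2400×43 + 5950×245
  = 323400 + 1424500 + 255750 + 1448750 + 1168000 + 103200 + 1457750 = 6181350
Σ wᵢ·x = 10500×294 + 39000×385 + 39000×93 + 36500×305 + 18500×365 + 28000×43 + 5500×245
  = 42165500
Ratio = 6181350 / 42165500 = 0.14659734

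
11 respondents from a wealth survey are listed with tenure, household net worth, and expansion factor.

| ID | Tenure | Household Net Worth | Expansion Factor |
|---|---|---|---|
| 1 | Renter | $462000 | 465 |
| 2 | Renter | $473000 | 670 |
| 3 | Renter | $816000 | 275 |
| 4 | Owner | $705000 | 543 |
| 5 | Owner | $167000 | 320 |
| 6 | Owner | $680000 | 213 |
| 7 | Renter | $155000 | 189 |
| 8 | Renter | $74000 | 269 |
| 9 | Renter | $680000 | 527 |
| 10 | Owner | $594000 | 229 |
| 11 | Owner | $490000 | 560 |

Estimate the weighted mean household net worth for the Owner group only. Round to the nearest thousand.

532000

Owner rows: 4, 5, 6, 10, 11
Weighted sum = 991521000
Sum of weights = 543 + 320 + 213 + 229 + 560 = 1865
Weighted mean = 991521000 / 1865 = 531646.65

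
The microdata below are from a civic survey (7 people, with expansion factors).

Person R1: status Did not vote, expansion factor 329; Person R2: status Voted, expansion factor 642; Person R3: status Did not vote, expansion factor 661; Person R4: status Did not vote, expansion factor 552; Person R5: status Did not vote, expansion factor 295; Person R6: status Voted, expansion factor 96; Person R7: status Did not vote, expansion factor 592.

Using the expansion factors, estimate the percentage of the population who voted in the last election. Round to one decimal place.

Sum of weights for 'Voted' = 642 + 96 = 738
Total weight = 329 + 642 + 661 + 552 + 295 + 96 + 592 = 3167
Weighted proportion = 738 / 3167 = 0.2330281 → 23.30281%

23.3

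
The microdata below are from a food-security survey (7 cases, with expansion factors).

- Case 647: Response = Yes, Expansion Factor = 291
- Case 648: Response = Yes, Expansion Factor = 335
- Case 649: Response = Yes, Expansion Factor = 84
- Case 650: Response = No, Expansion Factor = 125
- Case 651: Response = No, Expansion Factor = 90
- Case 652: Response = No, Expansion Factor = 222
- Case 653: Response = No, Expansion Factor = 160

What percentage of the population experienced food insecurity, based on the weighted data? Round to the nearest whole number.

54

Sum of weights for 'Yes' = 291 + 335 + 84 = 710
Total weight = 291 + 335 + 84 + 125 + 90 + 222 + 160 = 1307
Weighted proportion = 710 / 1307 = 0.54322877 → 54.322877%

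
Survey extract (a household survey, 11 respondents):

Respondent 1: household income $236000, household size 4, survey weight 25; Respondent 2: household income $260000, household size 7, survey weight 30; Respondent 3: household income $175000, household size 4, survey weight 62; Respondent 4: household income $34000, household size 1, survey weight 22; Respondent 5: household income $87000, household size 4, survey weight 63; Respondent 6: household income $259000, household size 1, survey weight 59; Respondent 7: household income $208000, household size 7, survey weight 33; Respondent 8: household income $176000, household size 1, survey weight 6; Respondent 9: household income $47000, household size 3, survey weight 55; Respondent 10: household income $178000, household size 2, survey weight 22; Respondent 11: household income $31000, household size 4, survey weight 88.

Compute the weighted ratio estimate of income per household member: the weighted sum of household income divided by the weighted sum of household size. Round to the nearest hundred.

37400

Σ wᵢ·y = 236000×25 + 260000×30 + 175000×62 + 34000×22 + 87000×63 + 259000×59 + 208000×33 + 176000×6 + 47000×55 + 178000×22 + 31000×88
  = 5900000 + 7800000 + 10850000 + 748000 + 5481000 + 15281000 + 6864000 + 1056000 + 2585000 + 3916000 + 2728000 = 63209000
Σ wᵢ·x = 1689
Ratio = 63209000 / 1689 = 37423.919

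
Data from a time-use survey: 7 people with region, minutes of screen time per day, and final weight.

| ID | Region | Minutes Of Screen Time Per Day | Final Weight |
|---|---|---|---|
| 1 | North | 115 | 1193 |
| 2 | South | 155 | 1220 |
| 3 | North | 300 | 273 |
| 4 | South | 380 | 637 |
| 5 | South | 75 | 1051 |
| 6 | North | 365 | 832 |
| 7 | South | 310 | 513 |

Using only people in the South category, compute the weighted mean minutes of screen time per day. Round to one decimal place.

South rows: 2, 4, 5, 7
Weighted sum = 155×1220 + 380×637 + 75×1051 + 310×513
  = 189100 + 242060 + 78825 + 159030 = 669015
Sum of weights = 1220 + 637 + 1051 + 513 = 3421
Weighted mean = 669015 / 3421 = 195.56124

195.6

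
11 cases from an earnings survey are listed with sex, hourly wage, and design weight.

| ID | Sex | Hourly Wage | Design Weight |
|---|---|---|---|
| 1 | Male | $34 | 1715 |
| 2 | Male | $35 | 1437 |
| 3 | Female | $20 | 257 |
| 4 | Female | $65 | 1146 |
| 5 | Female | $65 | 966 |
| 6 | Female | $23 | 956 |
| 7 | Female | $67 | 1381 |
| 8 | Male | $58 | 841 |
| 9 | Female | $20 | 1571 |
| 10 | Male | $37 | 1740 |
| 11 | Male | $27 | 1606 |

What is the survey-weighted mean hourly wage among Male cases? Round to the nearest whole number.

36

Male rows: 1, 2, 8, 10, 11
Weighted sum = 34×1715 + 35×1437 + 58×841 + 37×1740 + 27×1606
  = 58310 + 50295 + 48778 + 64380 + 43362 = 265125
Sum of weights = 1715 + 1437 + 841 + 1740 + 1606 = 7339
Weighted mean = 265125 / 7339 = 36.125494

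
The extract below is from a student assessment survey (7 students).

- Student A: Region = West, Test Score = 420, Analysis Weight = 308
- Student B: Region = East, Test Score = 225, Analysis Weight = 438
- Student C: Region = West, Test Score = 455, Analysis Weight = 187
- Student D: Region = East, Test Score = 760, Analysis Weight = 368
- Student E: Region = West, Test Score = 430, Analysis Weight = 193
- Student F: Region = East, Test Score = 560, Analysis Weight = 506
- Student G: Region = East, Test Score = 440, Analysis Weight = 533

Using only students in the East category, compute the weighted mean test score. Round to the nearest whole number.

486

East rows: B, D, F, G
Weighted sum = 225×438 + 760×368 + 560×506 + 440×533
  = 896110
Sum of weights = 438 + 368 + 506 + 533 = 1845
Weighted mean = 896110 / 1845 = 485.69648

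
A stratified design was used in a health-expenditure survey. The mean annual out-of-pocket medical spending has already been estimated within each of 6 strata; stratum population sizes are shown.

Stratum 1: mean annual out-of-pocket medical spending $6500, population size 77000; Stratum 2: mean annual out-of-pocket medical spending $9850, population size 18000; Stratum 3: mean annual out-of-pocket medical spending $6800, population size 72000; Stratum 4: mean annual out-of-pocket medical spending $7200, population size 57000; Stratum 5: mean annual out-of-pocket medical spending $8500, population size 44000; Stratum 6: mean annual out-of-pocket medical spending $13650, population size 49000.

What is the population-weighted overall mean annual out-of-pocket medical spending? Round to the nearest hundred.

8300

Σ Nₕ·x̄ₕ = 6500×77000 + 9850×18000 + 6800×72000 + 7200×57000 + 8500×44000 + 13650×49000
  = 500500000 + 177300000 + 489600000 + 410400000 + 374000000 + 668850000 = 2620650000
Σ Nₕ = 77000 + 18000 + 72000 + 57000 + 44000 + 49000 = 317000
Overall mean = 2620650000 / 317000 = 8267.0347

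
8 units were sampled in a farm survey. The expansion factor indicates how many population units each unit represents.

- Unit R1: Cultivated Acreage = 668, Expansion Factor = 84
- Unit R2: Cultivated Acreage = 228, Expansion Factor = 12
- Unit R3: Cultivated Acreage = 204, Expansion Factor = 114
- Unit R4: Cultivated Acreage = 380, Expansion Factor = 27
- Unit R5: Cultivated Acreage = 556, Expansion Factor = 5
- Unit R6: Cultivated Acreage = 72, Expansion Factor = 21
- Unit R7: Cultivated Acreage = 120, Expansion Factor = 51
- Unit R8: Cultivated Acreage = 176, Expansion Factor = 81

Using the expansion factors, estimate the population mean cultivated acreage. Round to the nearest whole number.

296

Weighted sum = 668×84 + 228×12 + 204×114 + 380×27 + 556×5 + 72×21 + 120×51 + 176×81
  = 56112 + 2736 + 23256 + 10260 + 2780 + 1512 + 6120 + 14256 = 117032
Sum of weights = 395
Weighted mean = 117032 / 395 = 296.28354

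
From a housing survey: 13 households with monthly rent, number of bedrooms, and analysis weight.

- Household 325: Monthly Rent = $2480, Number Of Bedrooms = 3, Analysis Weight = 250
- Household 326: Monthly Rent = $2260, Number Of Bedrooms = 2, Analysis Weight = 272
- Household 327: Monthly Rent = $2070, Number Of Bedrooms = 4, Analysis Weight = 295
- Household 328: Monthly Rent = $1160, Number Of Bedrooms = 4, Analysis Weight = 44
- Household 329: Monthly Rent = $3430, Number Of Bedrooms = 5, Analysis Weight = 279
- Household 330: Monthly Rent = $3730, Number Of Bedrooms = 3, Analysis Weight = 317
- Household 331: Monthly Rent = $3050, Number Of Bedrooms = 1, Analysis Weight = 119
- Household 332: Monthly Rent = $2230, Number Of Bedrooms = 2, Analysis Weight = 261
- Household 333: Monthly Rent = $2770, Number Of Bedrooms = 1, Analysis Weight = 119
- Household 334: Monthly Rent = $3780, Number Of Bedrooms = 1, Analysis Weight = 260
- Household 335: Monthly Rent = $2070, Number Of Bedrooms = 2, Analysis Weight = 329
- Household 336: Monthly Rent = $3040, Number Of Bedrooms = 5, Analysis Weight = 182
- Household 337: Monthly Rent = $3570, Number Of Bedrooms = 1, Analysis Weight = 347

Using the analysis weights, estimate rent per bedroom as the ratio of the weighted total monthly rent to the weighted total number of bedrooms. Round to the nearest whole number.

1105

Σ wᵢ·y = 8766300
Σ wᵢ·x = 7931
Ratio = 8766300 / 7931 = 1105.3209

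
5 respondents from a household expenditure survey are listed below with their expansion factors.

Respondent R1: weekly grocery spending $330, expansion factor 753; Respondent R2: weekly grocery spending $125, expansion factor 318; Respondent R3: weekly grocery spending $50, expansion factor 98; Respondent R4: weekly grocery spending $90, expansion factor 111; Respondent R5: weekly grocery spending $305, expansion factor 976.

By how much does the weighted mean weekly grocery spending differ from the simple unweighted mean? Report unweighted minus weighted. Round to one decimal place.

Unweighted sum = 900
Unweighted mean = 900 / 5 = 180
Weighted sum = 600810
Sum of weights = 753 + 318 + 98 + 111 + 976 = 2256
Weighted mean = 600810 / 2256 = 266.31649
Difference (unweighted minus weighted) = -86.316489

-86.3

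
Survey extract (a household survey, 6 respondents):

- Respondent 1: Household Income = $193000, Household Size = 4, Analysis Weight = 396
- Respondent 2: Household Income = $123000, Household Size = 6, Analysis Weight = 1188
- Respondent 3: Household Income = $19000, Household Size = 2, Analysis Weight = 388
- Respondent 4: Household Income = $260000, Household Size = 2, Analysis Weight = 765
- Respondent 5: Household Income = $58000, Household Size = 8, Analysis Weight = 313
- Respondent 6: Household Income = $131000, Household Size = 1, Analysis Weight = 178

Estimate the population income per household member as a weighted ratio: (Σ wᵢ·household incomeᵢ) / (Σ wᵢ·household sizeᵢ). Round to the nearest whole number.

34328

Σ wᵢ·y = 193000×396 + 123000×1188 + 19000×388 + 260000×765 + 58000×313 + 131000×178
  = 470296000
Σ wᵢ·x = 4×396 + 6×1188 + 2×388 + 2×765 + 8×313 + 1×178
  = 1584 + 7128 + 776 + 1530 + 2504 + 178 = 13700
Ratio = 470296000 / 13700 = 34328.175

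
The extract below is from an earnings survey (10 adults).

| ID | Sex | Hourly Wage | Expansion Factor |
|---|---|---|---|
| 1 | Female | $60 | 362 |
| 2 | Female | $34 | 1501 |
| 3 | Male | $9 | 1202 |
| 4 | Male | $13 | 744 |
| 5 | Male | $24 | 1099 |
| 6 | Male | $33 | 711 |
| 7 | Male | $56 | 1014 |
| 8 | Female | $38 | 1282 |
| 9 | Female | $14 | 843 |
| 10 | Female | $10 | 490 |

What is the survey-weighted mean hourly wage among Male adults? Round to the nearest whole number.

Male rows: 3, 4, 5, 6, 7
Weighted sum = 9×1202 + 13×744 + 24×1099 + 33×711 + 56×1014
  = 10818 + 9672 + 26376 + 23463 + 56784 = 127113
Sum of weights = 1202 + 744 + 1099 + 711 + 1014 = 4770
Weighted mean = 127113 / 4770 = 26.648428

27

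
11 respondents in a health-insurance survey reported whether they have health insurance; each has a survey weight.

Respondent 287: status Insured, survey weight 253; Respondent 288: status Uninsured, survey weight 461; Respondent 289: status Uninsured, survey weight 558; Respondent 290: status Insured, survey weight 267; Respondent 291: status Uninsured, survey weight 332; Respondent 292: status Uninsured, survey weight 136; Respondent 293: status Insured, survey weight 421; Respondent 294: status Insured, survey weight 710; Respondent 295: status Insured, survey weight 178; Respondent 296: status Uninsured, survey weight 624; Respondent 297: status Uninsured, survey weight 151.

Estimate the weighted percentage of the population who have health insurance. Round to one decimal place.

44.7

Sum of weights for 'Insured' = 253 + 267 + 421 + 710 + 178 = 1829
Total weight = 253 + 461 + 558 + 267 + 332 + 136 + 421 + 710 + 178 + 624 + 151 = 4091
Weighted proportion = 1829 / 4091 = 0.44707895 → 44.707895%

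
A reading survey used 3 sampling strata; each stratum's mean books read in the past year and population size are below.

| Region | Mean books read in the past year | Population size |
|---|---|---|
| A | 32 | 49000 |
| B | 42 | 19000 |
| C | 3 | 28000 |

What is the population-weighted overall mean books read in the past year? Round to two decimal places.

25.52

Σ Nₕ·x̄ₕ = 32×49000 + 42×19000 + 3×28000
  = 1568000 + 798000 + 84000 = 2450000
Σ Nₕ = 49000 + 19000 + 28000 = 96000
Overall mean = 2450000 / 96000 = 25.520833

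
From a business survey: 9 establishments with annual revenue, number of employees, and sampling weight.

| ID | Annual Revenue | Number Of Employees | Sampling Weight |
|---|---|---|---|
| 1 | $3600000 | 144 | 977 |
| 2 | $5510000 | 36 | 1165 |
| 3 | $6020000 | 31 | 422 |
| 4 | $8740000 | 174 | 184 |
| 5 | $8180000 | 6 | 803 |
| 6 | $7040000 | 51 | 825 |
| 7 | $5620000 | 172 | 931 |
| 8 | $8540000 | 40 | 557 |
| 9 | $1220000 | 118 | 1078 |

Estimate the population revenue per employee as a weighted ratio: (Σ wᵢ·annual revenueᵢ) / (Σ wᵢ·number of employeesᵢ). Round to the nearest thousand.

65000

Σ wᵢ·y = 37765650000
Σ wᵢ·x = 144×977 + 36×1165 + 31×422 + 174×184 + 6×803 + 51×825 + 172×931 + 40×557 + 118×1078
  = 140688 + 41940 + 13082 + 32016 + 4818 + 42075 + 160132 + 22280 + 127204 = 584235
Ratio = 37765650000 / 584235 = 64641.197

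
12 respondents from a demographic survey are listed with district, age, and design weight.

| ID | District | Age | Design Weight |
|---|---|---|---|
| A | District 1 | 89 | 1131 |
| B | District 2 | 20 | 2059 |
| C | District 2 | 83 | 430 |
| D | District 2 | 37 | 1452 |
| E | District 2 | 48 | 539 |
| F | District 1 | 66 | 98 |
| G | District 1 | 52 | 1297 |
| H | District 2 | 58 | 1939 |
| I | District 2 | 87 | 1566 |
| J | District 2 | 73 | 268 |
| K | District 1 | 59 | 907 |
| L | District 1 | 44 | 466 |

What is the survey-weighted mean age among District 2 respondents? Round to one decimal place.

District 2 rows: B, C, D, E, H, I, J
Weighted sum = 20×2059 + 83×430 + 37×1452 + 48×539 + 58×1939 + 87×1566 + 73×268
  = 41180 + 35690 + 53724 + 25872 + 112462 + 136242 + 19564 = 424734
Sum of weights = 2059 + 430 + 1452 + 539 + 1939 + 1566 + 268 = 8253
Weighted mean = 424734 / 8253 = 51.464195

51.5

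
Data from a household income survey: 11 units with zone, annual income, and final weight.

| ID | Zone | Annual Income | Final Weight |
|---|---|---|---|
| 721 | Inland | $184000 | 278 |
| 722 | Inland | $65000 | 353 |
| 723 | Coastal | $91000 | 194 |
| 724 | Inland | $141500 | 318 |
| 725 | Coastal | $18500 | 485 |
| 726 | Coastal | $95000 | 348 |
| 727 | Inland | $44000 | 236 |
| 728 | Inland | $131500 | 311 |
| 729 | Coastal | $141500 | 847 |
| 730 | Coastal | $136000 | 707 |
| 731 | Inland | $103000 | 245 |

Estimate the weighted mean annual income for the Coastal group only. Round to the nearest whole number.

106815

Coastal rows: 723, 725, 726, 729, 730
Weighted sum = 91000×194 + 18500×485 + 95000×348 + 141500×847 + 136000×707
  = 17654000 + 8972500 + 33060000 + 119850500 + 96152000 = 275689000
Sum of weights = 2581
Weighted mean = 275689000 / 2581 = 106814.8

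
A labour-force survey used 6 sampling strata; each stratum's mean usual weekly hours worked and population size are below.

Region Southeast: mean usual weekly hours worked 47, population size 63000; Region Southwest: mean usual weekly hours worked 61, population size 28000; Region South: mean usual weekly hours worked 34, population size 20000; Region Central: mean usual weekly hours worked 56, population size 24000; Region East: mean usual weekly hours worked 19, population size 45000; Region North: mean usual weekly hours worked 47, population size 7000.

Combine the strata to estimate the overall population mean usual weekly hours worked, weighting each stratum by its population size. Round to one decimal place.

Σ Nₕ·x̄ₕ = 7877000
Σ Nₕ = 63000 + 28000 + 20000 + 24000 + 45000 + 7000 = 187000
Overall mean = 7877000 / 187000 = 42.122995

42.1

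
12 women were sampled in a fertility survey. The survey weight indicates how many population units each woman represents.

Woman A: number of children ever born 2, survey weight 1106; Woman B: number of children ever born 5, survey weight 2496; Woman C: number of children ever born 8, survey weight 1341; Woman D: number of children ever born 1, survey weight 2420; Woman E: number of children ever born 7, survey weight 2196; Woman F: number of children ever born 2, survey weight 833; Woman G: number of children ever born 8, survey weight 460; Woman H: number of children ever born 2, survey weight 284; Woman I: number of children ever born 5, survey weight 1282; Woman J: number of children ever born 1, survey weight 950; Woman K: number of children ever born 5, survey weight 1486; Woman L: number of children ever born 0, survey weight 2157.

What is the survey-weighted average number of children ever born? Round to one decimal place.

3.8

Weighted sum = 2×1106 + 5×2496 + 8×1341 + 1×2420 + 7×2196 + 2×833 + 8×460 + 2×284 + 5×1282 + 1×950 + 5×1486 + 0×2157
  = 2212 + 12480 + 10728 + 2420 + 15372 + 1666 + 3680 + 568 + 6410 + 950 + 7430 + 0 = 63916
Sum of weights = 1106 + 2496 + 1341 + 2420 + 2196 + 833 + 460 + 284 + 1282 + 950 + 1486 + 2157 = 17011
Weighted mean = 63916 / 17011 = 3.7573335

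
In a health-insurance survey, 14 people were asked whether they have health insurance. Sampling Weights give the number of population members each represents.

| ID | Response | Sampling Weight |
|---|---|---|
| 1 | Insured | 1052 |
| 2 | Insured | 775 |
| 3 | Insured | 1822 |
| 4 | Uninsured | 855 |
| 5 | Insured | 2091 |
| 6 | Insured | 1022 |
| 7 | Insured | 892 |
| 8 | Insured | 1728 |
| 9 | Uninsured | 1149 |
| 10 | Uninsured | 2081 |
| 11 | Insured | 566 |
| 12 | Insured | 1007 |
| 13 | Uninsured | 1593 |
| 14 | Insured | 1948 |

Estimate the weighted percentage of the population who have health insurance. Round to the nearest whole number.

Sum of weights for 'Insured' = 1052 + 775 + 1822 + 2091 + 1022 + 892 + 1728 + 566 + 1007 + 1948 = 12903
Total weight = 18581
Weighted proportion = 12903 / 18581 = 0.69441903 → 69.441903%

69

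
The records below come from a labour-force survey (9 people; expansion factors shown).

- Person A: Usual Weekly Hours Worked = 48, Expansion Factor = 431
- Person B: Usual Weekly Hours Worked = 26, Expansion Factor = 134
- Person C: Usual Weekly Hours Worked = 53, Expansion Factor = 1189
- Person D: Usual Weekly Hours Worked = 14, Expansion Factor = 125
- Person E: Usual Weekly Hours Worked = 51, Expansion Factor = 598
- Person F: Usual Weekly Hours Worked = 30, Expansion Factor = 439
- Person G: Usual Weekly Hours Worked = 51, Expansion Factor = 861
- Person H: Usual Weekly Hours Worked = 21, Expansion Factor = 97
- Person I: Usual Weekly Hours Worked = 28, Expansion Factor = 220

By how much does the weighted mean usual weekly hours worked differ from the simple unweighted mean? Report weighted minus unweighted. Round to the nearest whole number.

9

Unweighted sum = 48 + 26 + 53 + 14 + 51 + 30 + 51 + 21 + 28 = 322
Unweighted mean = 322 / 9 = 35.777778
Weighted sum = 48×431 + 26×134 + 53×1189 + 14×125 + 51×598 + 30×439 + 51×861 + 21×97 + 28×220
  = 20688 + 3484 + 63017 + 1750 + 30498 + 13170 + 43911 + 2037 + 6160 = 184715
Sum of weights = 431 + 134 + 1189 + 125 + 598 + 439 + 861 + 97 + 220 = 4094
Weighted mean = 184715 / 4094 = 45.118466
Difference (weighted minus unweighted) = 9.3406883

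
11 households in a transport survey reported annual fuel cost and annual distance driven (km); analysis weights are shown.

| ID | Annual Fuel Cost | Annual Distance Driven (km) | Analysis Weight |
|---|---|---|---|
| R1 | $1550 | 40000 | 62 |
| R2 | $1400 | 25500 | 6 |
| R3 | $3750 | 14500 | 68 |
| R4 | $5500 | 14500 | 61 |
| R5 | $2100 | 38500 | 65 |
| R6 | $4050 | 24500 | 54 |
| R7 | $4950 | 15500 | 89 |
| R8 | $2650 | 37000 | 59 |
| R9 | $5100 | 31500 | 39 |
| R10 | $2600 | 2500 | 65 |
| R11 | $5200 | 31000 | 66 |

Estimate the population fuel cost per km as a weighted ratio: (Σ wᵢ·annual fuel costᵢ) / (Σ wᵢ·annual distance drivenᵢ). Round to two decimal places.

Σ wᵢ·y = 1550×62 + 1400×6 + 3750×68 + 5500×61 + 2100×65 + 4050×54 + 4950×89 + 2650×59 + 5100×39 + 2600×65 + 5200×66
  = 96100 + 8400 + 255000 + 335500 + 136500 + 218700 + 440550 + 156350 + 198900 + 169000 + 343200 = 2358200
Σ wᵢ·x = 40000×62 + 25500×6 + 14500×68 + 14500×61 + 38500×65 + 24500×54 + 15500×89 + 37000×59 + 31500×39 + 2500×65 + 31000×66
  = 2480000 + 153000 + 986000 + 884500 + 2502500 + 1323000 + 1379500 + 2183000 + 1228500 + 162500 + 2046000 = 15328500
Ratio = 2358200 / 15328500 = 0.15384415

0.15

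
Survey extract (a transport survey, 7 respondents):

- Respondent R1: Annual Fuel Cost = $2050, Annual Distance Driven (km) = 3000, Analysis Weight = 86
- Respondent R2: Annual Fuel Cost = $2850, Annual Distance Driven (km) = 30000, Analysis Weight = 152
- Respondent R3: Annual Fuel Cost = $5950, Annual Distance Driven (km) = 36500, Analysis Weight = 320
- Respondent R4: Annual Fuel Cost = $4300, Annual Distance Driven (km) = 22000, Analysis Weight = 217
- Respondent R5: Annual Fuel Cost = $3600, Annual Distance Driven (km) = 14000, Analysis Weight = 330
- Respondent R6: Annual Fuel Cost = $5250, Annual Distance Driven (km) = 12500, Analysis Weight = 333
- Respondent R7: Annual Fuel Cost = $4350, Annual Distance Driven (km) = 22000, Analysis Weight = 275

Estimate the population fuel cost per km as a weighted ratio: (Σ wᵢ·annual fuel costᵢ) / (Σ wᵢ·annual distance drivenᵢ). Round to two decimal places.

0.21

Σ wᵢ·y = 2050×86 + 2850×152 + 5950×320 + 4300×217 + 3600×330 + 5250×333 + 4350×275
  = 7579100
Σ wᵢ·x = 3000×86 + 30000×152 + 36500×320 + 22000×217 + 14000×330 + 12500×333 + 22000×275
  = 258000 + 4560000 + 11680000 + 4774000 + 4620000 + 4162500 + 6050000 = 36104500
Ratio = 7579100 / 36104500 = 0.2099212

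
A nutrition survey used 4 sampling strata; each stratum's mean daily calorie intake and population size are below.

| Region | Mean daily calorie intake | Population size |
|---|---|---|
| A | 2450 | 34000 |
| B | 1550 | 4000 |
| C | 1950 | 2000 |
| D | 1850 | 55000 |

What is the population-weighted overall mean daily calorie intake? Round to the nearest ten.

2050

Σ Nₕ·x̄ₕ = 2450×34000 + 1550×4000 + 1950×2000 + 1850×55000
  = 195150000
Σ Nₕ = 34000 + 4000 + 2000 + 55000 = 95000
Overall mean = 195150000 / 95000 = 2054.2105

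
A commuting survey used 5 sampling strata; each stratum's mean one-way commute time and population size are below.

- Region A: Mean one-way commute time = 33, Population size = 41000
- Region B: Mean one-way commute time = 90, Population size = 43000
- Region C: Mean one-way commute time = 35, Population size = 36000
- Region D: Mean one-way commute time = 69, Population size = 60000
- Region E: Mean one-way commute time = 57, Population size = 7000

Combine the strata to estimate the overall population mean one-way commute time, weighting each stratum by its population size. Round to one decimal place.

Σ Nₕ·x̄ₕ = 33×41000 + 90×43000 + 35×36000 + 69×60000 + 57×7000
  = 1353000 + 3870000 + 1260000 + 4140000 + 399000 = 11022000
Σ Nₕ = 41000 + 43000 + 36000 + 60000 + 7000 = 187000
Overall mean = 11022000 / 187000 = 58.941176

58.9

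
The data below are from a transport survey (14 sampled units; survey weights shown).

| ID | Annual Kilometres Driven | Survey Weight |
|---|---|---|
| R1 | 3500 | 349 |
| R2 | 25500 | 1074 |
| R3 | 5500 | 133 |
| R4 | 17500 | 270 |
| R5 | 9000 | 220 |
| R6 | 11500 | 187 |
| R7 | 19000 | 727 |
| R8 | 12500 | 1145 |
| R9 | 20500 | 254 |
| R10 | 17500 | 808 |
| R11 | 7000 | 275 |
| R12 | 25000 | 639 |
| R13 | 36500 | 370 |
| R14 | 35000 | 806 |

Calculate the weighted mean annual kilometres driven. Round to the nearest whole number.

Weighted sum = 145283000
Sum of weights = 7257
Weighted mean = 145283000 / 7257 = 20019.705

20020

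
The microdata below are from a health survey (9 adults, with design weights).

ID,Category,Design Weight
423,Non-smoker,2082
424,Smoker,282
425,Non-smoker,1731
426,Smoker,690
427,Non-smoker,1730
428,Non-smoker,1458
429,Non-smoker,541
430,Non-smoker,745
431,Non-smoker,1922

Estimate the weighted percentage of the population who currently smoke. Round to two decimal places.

Sum of weights for 'Smoker' = 282 + 690 = 972
Total weight = 2082 + 282 + 1731 + 690 + 1730 + 1458 + 541 + 745 + 1922 = 11181
Weighted proportion = 972 / 11181 = 0.08693319 → 8.693319%

8.69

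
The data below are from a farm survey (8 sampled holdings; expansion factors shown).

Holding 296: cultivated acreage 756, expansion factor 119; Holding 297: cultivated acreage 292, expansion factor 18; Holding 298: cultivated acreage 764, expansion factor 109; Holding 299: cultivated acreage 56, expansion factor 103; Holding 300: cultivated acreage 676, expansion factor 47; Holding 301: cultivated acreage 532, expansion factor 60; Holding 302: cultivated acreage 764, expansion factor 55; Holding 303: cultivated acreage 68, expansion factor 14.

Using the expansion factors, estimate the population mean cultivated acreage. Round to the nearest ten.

550

Weighted sum = 756×119 + 292×18 + 764×109 + 56×103 + 676×47 + 532×60 + 764×55 + 68×14
  = 89964 + 5256 + 83276 + 5768 + 31772 + 31920 + 42020 + 952 = 290928
Sum of weights = 119 + 18 + 109 + 103 + 47 + 60 + 55 + 14 = 525
Weighted mean = 290928 / 525 = 554.14857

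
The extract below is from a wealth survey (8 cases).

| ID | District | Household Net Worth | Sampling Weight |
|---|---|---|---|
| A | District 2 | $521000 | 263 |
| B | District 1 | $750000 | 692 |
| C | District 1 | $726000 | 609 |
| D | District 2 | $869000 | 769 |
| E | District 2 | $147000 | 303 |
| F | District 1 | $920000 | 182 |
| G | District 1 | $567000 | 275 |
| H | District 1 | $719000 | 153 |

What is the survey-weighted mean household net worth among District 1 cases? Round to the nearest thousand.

730000

District 1 rows: B, C, F, G, H
Weighted sum = 1394506000
Sum of weights = 692 + 609 + 182 + 275 + 153 = 1911
Weighted mean = 1394506000 / 1911 = 729725.8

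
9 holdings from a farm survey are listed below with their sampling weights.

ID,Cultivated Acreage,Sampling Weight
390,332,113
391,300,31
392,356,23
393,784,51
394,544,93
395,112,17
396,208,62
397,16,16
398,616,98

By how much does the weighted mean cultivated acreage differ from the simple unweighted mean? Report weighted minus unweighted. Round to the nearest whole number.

Unweighted sum = 332 + 300 + 356 + 784 + 544 + 112 + 208 + 16 + 616 = 3268
Unweighted mean = 3268 / 9 = 363.11111
Weighted sum = 332×113 + 300×31 + 356×23 + 784×51 + 544×93 + 112×17 + 208×62 + 16×16 + 616×98
  = 37516 + 9300 + 8188 + 39984 + 50592 + 1904 + 12896 + 256 + 60368 = 221004
Sum of weights = 504
Weighted mean = 221004 / 504 = 438.5
Difference (weighted minus unweighted) = 75.388889

75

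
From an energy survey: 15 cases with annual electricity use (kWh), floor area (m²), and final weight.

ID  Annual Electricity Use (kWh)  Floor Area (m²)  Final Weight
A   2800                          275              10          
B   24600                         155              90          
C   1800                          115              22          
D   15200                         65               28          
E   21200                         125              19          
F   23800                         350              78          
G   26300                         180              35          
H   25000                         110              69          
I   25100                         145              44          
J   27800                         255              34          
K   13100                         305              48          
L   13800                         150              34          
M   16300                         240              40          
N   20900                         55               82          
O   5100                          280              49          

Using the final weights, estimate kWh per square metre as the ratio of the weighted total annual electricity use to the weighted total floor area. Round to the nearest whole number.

105

Σ wᵢ·y = 13375200
Σ wᵢ·x = 127235
Ratio = 13375200 / 127235 = 105.12202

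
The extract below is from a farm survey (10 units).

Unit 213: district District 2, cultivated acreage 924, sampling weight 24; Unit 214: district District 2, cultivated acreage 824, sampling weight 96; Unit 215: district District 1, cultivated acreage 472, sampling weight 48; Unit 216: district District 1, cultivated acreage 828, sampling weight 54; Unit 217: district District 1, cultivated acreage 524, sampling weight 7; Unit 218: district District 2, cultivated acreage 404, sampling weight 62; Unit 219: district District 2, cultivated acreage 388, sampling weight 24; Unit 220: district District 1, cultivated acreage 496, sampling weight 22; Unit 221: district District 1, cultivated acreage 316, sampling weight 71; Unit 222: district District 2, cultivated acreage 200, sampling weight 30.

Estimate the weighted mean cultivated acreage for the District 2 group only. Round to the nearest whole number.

District 2 rows: 213, 214, 218, 219, 222
Weighted sum = 924×24 + 824×96 + 404×62 + 388×24 + 200×30
  = 22176 + 79104 + 25048 + 9312 + 6000 = 141640
Sum of weights = 24 + 96 + 62 + 24 + 30 = 236
Weighted mean = 141640 / 236 = 600.16949

600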